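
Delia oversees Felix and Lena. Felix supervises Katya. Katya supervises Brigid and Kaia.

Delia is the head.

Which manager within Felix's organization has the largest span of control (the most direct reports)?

Direct-report counts within Felix's organization: Felix has 1; Katya has 2. The largest is 2, held by Katya.

Katya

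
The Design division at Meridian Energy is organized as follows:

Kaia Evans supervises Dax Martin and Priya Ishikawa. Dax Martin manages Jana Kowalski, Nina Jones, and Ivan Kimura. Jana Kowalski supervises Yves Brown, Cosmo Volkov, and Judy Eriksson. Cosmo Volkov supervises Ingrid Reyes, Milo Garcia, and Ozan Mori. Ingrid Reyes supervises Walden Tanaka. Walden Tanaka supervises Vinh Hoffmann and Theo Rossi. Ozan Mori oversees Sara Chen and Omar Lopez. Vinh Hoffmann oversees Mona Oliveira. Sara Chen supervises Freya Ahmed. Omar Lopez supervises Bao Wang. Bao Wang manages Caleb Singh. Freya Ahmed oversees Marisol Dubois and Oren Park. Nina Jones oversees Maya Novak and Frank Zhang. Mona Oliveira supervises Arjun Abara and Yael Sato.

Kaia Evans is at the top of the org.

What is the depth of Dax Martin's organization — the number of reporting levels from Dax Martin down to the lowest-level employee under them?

The longest chain under Dax Martin runs Dax Martin → Jana Kowalski → Cosmo Volkov → Ingrid Reyes → Walden Tanaka → Vinh Hoffmann → Mona Oliveira → Yael Sato, which is 7 levels below Dax Martin.

7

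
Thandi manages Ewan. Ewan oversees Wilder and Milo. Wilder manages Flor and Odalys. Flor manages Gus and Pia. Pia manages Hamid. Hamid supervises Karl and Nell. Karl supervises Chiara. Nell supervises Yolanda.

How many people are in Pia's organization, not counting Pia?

Pia directly manages Hamid. Under Hamid: Nell, Yolanda, Karl, Chiara (4). That's 5 in total.

5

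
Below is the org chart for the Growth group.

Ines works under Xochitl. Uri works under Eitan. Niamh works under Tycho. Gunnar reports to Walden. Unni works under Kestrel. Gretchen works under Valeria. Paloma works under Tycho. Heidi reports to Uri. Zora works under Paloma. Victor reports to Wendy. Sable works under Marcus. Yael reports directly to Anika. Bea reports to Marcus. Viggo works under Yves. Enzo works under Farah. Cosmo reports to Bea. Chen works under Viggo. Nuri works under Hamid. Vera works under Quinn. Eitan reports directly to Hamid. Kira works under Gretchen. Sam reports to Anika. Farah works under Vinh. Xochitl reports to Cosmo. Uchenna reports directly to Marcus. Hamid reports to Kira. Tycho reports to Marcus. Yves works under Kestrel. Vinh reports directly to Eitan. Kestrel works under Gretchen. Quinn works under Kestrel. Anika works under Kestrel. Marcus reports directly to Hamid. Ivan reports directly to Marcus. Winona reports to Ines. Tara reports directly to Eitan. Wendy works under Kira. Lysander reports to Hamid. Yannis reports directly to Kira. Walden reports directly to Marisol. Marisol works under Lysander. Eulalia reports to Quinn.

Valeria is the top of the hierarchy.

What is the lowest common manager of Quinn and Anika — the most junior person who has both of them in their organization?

Quinn's chain of managers is Kestrel, Gretchen, Valeria. Anika's chain of managers is Kestrel, Gretchen, Valeria. The first manager that appears in both chains is Kestrel.

Kestrel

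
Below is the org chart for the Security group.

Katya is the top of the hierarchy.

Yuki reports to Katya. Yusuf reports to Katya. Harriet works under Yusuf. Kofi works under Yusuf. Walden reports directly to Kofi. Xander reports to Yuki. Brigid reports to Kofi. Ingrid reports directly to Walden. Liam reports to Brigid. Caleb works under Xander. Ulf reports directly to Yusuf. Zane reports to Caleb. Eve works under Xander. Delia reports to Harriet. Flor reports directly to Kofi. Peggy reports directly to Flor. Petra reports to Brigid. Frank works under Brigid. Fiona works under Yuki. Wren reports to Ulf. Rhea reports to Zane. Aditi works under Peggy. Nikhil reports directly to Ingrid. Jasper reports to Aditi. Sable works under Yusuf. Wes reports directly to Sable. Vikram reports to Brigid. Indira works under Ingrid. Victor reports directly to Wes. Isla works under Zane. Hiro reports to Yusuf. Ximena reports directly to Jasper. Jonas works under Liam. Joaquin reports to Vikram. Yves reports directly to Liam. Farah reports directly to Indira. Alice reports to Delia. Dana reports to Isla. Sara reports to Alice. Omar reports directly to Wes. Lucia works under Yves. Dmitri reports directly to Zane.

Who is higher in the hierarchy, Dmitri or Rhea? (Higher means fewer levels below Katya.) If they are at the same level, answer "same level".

Both Dmitri and Rhea are 5 levels below Katya.

same level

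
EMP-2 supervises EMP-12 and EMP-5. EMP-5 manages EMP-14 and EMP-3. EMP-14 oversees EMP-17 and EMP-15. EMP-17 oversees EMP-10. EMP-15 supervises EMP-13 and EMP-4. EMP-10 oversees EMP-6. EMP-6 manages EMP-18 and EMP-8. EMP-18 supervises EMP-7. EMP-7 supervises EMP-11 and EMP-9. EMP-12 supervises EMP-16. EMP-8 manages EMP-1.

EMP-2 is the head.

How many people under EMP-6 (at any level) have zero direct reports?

3

The people in EMP-6's organization with no one reporting to them are EMP-1, EMP-9, EMP-11. That is 3.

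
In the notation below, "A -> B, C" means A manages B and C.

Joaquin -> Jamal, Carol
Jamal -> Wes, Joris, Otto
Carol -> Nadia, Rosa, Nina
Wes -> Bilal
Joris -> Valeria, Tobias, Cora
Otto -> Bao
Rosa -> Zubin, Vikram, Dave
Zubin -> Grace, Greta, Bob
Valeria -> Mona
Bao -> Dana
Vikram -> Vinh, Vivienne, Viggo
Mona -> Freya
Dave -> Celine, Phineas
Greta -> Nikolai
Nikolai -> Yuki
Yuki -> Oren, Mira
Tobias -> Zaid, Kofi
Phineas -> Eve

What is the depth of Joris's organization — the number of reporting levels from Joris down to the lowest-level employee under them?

The longest chain under Joris runs Joris → Valeria → Mona → Freya, which is 3 levels below Joris.

3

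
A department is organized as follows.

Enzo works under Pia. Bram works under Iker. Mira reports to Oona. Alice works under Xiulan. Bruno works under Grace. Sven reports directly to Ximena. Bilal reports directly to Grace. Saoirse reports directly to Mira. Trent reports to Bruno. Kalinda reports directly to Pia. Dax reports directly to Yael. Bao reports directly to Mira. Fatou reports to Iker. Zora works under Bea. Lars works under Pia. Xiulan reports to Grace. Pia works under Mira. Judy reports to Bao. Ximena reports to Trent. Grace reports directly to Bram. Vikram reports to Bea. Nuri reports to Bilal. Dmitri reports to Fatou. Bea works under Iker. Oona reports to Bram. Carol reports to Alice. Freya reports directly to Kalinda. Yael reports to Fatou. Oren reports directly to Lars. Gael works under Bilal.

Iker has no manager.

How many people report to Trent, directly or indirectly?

2

Trent directly manages Ximena. Under Ximena: Sven (1). That's 2 in total.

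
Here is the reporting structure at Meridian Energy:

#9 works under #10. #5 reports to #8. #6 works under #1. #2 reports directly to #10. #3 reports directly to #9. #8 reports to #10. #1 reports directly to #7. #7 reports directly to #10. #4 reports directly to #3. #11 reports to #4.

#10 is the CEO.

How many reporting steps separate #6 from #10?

Chain from #6 up to #10: #6 → #1 → #7 → #10. That is 3 steps up, so #6 is 3 levels below #10.

3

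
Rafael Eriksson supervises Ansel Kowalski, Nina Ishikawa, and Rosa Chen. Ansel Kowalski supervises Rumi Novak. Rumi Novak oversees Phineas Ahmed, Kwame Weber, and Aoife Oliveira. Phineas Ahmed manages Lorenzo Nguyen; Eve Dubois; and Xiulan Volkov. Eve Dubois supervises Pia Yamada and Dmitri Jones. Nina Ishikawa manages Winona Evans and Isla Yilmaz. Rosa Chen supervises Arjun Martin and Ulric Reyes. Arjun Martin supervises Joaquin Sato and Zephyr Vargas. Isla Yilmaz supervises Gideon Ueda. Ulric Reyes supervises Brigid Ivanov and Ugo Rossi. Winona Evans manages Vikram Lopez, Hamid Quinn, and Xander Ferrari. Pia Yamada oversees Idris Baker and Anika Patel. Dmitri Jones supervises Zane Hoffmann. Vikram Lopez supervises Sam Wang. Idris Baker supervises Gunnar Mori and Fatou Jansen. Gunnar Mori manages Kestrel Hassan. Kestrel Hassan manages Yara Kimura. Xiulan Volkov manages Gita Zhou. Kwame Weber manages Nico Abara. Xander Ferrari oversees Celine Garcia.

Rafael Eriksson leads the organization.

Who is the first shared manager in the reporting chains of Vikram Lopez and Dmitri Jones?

Vikram Lopez's chain of managers is Winona Evans, Nina Ishikawa, Rafael Eriksson. Dmitri Jones's chain of managers is Eve Dubois, Phineas Ahmed, Rumi Novak, Ansel Kowalski, Rafael Eriksson. The first manager that appears in both chains is Rafael Eriksson.

Rafael Eriksson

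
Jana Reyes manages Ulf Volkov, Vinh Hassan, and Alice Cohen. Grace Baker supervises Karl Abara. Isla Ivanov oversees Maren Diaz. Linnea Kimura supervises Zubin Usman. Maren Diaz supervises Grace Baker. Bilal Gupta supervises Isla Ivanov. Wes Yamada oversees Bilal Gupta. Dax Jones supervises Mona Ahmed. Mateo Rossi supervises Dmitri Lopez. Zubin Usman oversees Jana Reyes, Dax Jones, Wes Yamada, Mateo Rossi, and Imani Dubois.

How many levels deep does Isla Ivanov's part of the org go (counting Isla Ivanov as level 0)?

The longest chain under Isla Ivanov runs Isla Ivanov → Maren Diaz → Grace Baker → Karl Abara, which is 3 levels below Isla Ivanov.

3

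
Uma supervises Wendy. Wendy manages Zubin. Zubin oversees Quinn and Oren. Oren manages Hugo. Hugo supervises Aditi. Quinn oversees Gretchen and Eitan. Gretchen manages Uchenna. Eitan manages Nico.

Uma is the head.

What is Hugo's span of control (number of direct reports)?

Hugo directly manages Aditi. That is 1 direct report.

1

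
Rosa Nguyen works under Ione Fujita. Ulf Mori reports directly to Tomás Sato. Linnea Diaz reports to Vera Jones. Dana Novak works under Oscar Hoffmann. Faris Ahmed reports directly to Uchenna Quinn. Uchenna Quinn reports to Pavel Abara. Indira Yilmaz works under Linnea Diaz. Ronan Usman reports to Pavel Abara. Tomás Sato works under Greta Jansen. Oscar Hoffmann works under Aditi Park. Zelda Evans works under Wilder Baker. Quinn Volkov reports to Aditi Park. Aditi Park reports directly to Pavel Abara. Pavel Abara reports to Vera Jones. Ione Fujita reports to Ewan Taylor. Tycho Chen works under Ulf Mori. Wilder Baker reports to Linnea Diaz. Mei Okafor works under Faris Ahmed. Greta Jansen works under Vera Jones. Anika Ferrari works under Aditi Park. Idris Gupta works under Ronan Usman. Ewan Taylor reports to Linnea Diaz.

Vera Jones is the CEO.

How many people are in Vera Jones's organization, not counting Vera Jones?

Vera Jones directly manages Pavel Abara, Linnea Diaz, Greta Jansen. Under Pavel Abara: Uchenna Quinn, Faris Ahmed, Mei Okafor, Aditi Park, Anika Ferrari, Quinn Volkov, Oscar Hoffmann, Dana Novak, Ronan Usman, Idris Gupta (10). Under Linnea Diaz: Indira Yilmaz, Ewan Taylor, Ione Fujita, Rosa Nguyen, Wilder Baker, Zelda Evans (6). Under Greta Jansen: Tomás Sato, Ulf Mori, Tycho Chen (3). So Vera Jones's organization is 3 direct reports plus everyone under them: 11 + 7 + 4 = 22.

22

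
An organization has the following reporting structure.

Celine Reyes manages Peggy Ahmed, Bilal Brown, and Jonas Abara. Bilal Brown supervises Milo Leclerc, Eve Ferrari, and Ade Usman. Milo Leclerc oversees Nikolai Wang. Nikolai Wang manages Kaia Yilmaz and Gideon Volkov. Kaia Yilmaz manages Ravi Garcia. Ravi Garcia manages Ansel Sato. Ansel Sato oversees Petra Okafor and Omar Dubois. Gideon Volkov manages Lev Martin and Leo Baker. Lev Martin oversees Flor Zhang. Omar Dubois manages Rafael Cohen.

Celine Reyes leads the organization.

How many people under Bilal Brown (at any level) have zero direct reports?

The people in Bilal Brown's organization with no one reporting to them are Ade Usman, Eve Ferrari, Leo Baker, Flor Zhang, Rafael Cohen, Petra Okafor. That is 6.

6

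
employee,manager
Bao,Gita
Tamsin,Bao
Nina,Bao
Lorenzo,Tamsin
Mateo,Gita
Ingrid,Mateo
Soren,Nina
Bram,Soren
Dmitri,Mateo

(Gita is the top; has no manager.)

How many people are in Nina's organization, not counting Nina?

Nina directly manages Soren. Under Soren: Bram (1). That's 2 in total.

2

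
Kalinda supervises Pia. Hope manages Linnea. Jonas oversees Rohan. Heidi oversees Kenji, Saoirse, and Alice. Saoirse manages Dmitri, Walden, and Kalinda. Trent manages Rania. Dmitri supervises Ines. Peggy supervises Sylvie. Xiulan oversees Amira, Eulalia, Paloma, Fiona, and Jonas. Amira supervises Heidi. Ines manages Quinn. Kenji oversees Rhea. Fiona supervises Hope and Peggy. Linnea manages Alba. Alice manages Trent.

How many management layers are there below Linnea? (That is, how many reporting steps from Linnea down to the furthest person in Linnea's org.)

1

The longest chain under Linnea runs Linnea → Alba, which is 1 level below Linnea.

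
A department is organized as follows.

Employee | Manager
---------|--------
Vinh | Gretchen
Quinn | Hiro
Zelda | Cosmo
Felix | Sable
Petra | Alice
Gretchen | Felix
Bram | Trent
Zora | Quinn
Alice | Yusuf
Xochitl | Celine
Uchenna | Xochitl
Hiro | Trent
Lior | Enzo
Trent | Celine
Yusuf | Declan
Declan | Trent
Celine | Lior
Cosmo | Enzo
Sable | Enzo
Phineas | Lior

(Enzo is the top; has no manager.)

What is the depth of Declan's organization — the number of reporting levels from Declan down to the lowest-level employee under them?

The longest chain under Declan runs Declan → Yusuf → Alice → Petra, which is 3 levels below Declan.

3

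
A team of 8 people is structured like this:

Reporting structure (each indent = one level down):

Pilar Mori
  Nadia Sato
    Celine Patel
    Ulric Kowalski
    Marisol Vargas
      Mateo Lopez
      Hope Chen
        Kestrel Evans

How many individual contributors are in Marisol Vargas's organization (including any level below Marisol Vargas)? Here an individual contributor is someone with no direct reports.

2

The people in Marisol Vargas's organization with no one reporting to them are Kestrel Evans, Mateo Lopez. That is 2.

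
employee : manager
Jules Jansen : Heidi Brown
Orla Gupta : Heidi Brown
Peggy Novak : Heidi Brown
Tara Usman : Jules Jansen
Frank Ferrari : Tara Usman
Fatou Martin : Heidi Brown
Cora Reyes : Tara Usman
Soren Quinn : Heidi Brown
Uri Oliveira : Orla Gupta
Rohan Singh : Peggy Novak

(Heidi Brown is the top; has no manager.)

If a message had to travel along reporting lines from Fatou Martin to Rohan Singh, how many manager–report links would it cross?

Fatou Martin is 1 level below Heidi Brown, and Rohan Singh is 2 levels below Heidi Brown (their lowest common manager). The shortest path runs up from Fatou Martin to Heidi Brown and back down to Rohan Singh: 1 + 2 = 3 links.

3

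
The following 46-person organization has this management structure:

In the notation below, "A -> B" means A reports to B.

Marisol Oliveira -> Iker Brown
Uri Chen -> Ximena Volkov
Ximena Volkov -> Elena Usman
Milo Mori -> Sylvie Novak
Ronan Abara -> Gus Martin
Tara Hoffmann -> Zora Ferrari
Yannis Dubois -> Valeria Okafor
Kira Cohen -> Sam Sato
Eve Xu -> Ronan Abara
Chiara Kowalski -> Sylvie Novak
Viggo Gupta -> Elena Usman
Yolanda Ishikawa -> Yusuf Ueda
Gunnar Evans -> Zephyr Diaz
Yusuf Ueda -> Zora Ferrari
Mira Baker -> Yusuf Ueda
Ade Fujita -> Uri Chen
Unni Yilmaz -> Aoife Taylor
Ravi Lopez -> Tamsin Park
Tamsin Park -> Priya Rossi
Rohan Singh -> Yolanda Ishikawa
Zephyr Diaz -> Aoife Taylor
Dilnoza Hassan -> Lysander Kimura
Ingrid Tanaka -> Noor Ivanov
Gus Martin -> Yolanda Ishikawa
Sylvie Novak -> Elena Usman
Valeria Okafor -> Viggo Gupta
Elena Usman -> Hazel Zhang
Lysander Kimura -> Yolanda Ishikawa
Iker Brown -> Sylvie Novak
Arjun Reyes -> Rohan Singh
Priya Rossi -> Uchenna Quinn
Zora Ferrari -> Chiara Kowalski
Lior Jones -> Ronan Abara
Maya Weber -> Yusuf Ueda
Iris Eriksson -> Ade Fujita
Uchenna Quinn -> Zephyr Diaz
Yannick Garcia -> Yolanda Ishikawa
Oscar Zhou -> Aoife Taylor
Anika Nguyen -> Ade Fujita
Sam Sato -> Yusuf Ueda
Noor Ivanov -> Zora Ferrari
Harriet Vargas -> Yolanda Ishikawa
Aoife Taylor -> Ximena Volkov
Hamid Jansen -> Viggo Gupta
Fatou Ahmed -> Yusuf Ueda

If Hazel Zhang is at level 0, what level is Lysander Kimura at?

Chain from Lysander Kimura up to Hazel Zhang: Lysander Kimura → Yolanda Ishikawa → Yusuf Ueda → Zora Ferrari → Chiara Kowalski → Sylvie Novak → Elena Usman → Hazel Zhang. That is 7 steps up, so Lysander Kimura is 7 levels below Hazel Zhang.

7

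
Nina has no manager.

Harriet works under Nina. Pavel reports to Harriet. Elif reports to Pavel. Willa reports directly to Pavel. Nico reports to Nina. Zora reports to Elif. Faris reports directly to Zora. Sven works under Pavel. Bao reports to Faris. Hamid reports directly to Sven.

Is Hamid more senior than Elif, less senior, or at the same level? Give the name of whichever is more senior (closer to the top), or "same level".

Hamid is 4 levels below Nina; Elif is 3. Elif is higher.

Elif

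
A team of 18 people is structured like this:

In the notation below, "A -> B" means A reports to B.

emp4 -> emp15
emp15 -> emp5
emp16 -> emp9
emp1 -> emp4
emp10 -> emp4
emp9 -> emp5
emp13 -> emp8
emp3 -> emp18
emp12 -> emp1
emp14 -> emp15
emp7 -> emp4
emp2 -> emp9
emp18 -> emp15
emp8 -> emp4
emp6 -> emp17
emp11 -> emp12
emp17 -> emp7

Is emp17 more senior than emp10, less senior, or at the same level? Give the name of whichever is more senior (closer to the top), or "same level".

emp17 is 4 levels below emp5; emp10 is 3. emp10 is higher.

emp10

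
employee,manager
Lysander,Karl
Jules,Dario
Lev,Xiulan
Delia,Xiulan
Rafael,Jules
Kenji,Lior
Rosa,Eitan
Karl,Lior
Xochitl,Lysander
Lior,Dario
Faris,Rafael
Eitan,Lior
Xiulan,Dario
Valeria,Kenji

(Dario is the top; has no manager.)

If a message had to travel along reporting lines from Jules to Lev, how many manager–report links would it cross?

Jules is 1 level below Dario, and Lev is 2 levels below Dario (their lowest common manager). The shortest path runs up from Jules to Dario and back down to Lev: 1 + 2 = 3 links.

3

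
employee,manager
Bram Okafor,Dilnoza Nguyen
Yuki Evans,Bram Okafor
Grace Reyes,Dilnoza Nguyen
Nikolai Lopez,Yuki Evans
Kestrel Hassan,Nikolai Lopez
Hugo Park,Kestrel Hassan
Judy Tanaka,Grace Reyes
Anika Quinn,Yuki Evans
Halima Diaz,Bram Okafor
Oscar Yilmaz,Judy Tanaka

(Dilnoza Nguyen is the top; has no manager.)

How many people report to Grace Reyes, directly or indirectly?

Grace Reyes directly manages Judy Tanaka. Under Judy Tanaka: Oscar Yilmaz (1). That's 2 in total.

2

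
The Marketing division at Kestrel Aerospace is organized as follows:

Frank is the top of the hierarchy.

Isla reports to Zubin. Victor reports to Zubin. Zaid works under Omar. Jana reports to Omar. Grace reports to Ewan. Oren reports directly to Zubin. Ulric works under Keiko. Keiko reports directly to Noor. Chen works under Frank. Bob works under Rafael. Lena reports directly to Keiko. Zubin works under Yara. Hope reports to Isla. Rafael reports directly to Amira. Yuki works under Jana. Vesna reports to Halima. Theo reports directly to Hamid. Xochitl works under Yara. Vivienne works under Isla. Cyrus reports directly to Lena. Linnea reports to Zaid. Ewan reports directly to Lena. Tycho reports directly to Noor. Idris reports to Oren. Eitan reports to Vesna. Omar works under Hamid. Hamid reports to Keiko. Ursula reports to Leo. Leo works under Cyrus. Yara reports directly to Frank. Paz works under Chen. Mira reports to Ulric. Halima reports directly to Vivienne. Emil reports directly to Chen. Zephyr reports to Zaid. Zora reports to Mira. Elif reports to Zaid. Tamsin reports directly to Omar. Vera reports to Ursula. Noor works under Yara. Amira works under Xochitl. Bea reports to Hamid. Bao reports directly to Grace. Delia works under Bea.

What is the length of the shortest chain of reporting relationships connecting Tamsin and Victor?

7

Tamsin is 5 levels below Yara, and Victor is 2 levels below Yara (their lowest common manager). The shortest path runs up from Tamsin to Yara and back down to Victor: 5 + 2 = 7 links.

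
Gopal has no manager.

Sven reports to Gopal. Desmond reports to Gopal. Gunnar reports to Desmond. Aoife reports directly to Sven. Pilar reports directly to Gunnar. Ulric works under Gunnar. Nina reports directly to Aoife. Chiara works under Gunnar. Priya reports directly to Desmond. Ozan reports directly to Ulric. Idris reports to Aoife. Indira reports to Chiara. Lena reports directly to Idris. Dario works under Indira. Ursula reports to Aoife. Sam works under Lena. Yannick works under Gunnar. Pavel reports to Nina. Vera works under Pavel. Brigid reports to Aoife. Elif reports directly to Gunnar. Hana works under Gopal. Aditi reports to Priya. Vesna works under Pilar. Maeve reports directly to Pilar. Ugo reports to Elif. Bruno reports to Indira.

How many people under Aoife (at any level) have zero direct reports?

The people in Aoife's organization with no one reporting to them are Brigid, Ursula, Sam, Vera. That is 4.

4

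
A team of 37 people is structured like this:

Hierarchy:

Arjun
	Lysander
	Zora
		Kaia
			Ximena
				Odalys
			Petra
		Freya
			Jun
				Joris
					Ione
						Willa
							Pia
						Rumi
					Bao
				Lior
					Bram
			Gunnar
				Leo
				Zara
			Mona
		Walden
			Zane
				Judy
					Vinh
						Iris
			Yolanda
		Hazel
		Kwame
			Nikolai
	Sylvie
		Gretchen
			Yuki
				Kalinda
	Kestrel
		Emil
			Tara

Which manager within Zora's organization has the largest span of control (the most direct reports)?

Direct-report counts within Zora's organization: Zora has 5; Kwame has 1; Walden has 2; Zane has 1; Judy has 1; Vinh has 1; Freya has 3; Gunnar has 2; Jun has 2; Lior has 1; Joris has 2; Ione has 2; Willa has 1; Kaia has 2; Ximena has 1. The largest is 5, held by Zora.

Zora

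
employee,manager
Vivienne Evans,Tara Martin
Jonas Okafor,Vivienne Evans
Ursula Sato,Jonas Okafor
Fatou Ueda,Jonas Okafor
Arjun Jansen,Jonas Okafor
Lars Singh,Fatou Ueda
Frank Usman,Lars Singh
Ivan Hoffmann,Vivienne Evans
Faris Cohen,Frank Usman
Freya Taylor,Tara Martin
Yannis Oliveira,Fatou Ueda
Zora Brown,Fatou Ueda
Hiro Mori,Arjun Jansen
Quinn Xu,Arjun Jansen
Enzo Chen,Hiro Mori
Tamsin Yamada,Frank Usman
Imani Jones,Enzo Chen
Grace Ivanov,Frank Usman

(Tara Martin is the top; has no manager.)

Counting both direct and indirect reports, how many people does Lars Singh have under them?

4

Lars Singh directly manages Frank Usman. Under Frank Usman: Grace Ivanov, Tamsin Yamada, Faris Cohen (3). That's 4 in total.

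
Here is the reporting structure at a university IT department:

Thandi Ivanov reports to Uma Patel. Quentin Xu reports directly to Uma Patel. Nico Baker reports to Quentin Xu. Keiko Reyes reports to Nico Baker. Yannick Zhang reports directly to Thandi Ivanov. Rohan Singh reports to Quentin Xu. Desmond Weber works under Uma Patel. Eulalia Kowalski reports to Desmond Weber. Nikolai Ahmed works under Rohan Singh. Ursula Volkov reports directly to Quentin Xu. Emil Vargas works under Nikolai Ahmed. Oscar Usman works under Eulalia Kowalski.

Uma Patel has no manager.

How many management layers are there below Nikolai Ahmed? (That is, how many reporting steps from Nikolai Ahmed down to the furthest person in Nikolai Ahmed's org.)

The longest chain under Nikolai Ahmed runs Nikolai Ahmed → Emil Vargas, which is 1 level below Nikolai Ahmed.

1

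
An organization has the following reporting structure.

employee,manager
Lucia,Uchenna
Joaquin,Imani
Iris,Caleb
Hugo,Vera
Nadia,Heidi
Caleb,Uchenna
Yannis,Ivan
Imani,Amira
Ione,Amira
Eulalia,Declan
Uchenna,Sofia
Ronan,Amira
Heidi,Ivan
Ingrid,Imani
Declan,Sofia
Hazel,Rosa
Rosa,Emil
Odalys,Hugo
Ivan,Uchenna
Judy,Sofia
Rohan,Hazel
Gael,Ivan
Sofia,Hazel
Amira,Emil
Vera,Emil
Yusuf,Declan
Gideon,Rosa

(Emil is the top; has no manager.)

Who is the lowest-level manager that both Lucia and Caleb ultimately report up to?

Uchenna

Lucia's chain of managers is Uchenna, Sofia, Hazel, Rosa, Emil. Caleb's chain of managers is Uchenna, Sofia, Hazel, Rosa, Emil. The first manager that appears in both chains is Uchenna.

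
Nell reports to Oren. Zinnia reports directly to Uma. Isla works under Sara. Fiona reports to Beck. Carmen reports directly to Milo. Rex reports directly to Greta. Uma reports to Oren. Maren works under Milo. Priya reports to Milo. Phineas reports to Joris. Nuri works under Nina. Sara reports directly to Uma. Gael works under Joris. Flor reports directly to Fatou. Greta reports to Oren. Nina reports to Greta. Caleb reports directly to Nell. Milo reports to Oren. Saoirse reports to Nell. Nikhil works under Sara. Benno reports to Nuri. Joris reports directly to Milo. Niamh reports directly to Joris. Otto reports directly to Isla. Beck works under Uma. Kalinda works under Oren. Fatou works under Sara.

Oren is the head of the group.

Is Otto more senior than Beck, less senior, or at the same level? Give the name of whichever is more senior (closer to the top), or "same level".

Otto is 4 levels below Oren; Beck is 2. Beck is higher.

Beck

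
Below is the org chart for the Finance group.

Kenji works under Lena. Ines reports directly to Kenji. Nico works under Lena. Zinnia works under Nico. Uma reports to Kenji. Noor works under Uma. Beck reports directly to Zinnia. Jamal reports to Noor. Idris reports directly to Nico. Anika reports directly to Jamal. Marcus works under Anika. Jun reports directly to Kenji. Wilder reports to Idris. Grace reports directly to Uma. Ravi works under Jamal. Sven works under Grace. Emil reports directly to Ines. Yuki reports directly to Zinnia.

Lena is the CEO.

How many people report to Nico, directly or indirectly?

5

Nico directly manages Zinnia, Idris. Under Zinnia: Yuki, Beck (2). Under Idris: Wilder (1). So Nico's organization is 2 direct reports plus everyone under them: 3 + 2 = 5.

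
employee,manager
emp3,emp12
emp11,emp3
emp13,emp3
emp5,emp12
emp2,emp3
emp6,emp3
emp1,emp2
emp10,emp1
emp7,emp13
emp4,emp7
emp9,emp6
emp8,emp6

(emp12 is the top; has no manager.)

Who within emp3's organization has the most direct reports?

emp3

Direct-report counts within emp3's organization: emp3 has 4; emp6 has 2; emp2 has 1; emp1 has 1; emp13 has 1; emp7 has 1. The largest is 4, held by emp3.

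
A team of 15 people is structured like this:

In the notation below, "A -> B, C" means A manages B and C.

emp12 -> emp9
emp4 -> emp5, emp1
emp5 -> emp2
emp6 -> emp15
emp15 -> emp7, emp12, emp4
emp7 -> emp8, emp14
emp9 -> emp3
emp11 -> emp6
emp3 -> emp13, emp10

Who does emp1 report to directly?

emp4

emp1 reports directly to emp4.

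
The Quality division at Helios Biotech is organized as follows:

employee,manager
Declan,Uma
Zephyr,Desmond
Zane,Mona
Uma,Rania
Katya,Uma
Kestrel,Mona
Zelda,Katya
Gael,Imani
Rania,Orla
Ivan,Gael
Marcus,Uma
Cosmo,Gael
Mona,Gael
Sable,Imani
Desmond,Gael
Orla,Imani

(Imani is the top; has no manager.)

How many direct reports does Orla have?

1

Orla directly manages Rania. That is 1 direct report.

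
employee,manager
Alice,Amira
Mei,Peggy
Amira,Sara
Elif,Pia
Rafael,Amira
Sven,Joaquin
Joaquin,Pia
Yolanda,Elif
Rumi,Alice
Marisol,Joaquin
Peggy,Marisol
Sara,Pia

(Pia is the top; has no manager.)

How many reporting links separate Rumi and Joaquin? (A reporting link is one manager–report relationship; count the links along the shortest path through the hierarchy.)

Rumi is 4 levels below Pia, and Joaquin is 1 level below Pia (their lowest common manager). The shortest path runs up from Rumi to Pia and back down to Joaquin: 4 + 1 = 5 links.

5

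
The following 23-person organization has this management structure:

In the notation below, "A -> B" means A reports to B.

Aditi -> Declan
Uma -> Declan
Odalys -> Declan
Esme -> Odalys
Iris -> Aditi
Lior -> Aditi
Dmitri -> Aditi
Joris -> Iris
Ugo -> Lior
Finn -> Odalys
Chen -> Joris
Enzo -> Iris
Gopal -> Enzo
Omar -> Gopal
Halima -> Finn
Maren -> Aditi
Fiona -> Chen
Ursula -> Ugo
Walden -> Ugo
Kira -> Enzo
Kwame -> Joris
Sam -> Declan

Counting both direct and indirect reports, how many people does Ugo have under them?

Ugo directly manages Ursula, Walden. Ursula has no reports. Walden has no reports. So Ugo's organization is 2 direct reports plus everyone under them: 1 + 1 = 2.

2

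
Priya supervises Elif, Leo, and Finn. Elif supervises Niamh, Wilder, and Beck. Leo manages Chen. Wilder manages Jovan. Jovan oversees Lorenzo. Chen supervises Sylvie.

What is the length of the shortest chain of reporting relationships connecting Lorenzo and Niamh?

4

Lorenzo is 3 levels below Elif, and Niamh is 1 level below Elif (their lowest common manager). The shortest path runs up from Lorenzo to Elif and back down to Niamh: 3 + 1 = 4 links.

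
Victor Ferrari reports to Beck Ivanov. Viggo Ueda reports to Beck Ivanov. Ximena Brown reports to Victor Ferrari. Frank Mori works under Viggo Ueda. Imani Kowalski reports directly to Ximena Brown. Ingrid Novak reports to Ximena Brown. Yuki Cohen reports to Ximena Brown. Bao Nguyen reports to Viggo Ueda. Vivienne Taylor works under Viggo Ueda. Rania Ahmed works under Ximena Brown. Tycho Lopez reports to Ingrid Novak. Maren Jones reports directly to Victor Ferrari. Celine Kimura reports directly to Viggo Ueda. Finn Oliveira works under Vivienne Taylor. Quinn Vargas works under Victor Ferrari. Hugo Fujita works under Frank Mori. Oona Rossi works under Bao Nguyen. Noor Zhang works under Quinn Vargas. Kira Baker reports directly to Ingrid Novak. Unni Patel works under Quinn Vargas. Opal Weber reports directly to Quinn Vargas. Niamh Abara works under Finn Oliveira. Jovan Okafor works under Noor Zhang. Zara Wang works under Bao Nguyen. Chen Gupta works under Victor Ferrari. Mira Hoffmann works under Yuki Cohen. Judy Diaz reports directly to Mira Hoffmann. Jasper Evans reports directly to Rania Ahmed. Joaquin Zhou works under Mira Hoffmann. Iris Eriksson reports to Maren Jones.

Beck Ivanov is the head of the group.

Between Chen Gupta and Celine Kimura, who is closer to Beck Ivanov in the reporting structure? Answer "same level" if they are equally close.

Both Chen Gupta and Celine Kimura are 2 levels below Beck Ivanov.

same level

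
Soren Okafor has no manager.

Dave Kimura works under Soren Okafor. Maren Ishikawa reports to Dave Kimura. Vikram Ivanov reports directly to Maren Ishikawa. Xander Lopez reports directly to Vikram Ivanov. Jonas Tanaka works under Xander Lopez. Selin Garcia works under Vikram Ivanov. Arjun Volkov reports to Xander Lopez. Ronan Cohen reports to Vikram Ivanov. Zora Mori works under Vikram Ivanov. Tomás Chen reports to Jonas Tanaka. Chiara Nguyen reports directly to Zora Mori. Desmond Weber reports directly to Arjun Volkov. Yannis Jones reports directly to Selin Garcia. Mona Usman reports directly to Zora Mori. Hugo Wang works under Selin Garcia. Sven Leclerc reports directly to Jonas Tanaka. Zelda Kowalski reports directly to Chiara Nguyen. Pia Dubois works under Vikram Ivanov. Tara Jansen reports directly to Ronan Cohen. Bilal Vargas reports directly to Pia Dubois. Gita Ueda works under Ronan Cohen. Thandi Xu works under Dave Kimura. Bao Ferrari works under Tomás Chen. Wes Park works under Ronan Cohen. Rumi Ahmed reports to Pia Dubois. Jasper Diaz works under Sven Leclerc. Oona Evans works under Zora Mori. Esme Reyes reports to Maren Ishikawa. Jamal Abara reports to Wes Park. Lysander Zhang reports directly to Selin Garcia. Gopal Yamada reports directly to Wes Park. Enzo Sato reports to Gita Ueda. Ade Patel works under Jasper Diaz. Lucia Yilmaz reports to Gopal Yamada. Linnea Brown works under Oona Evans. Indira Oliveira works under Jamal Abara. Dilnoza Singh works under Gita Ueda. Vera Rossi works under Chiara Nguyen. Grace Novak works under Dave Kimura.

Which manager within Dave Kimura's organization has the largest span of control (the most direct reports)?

Vikram Ivanov

Direct-report counts within Dave Kimura's organization: Dave Kimura has 3; Maren Ishikawa has 2; Vikram Ivanov has 5; Pia Dubois has 2; Zora Mori has 3; Oona Evans has 1; Chiara Nguyen has 2; Ronan Cohen has 3; Wes Park has 2; Gopal Yamada has 1; Jamal Abara has 1; Gita Ueda has 2; Selin Garcia has 3; Xander Lopez has 2; Arjun Volkov has 1; Jonas Tanaka has 2; Sven Leclerc has 1; Jasper Diaz has 1; Tomás Chen has 1. The largest is 5, held by Vikram Ivanov.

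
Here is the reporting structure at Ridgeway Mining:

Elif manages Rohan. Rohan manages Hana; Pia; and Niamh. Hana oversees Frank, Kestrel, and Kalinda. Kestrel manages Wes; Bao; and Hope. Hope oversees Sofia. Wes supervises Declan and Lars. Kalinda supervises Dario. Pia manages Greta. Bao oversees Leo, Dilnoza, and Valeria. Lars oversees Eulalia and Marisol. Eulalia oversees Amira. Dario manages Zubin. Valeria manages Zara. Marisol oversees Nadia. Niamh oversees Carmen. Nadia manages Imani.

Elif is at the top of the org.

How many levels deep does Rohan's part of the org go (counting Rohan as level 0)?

The longest chain under Rohan runs Rohan → Hana → Kestrel → Wes → Lars → Marisol → Nadia → Imani, which is 7 levels below Rohan.

7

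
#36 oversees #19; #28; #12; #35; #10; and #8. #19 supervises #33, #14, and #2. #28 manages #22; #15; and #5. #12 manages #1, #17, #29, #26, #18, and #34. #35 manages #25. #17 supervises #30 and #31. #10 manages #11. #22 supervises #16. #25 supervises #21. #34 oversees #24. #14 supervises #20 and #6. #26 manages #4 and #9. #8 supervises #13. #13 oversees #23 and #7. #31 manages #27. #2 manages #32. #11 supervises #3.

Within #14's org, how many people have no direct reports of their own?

2

The people in #14's organization with no one reporting to them are #6, #20. That is 2.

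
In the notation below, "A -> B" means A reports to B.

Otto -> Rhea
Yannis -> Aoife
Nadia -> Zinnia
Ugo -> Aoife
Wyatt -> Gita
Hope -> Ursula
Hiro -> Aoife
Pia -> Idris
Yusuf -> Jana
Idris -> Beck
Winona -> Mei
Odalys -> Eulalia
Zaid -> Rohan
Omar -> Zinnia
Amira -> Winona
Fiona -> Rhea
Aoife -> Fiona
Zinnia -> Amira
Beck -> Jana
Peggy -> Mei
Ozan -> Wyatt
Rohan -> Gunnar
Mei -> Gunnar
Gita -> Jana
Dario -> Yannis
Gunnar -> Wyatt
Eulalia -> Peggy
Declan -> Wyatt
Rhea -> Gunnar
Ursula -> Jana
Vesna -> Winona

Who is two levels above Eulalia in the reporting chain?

Mei

Eulalia reports to Peggy, and Peggy reports to Mei. So Eulalia's skip-level manager is Mei.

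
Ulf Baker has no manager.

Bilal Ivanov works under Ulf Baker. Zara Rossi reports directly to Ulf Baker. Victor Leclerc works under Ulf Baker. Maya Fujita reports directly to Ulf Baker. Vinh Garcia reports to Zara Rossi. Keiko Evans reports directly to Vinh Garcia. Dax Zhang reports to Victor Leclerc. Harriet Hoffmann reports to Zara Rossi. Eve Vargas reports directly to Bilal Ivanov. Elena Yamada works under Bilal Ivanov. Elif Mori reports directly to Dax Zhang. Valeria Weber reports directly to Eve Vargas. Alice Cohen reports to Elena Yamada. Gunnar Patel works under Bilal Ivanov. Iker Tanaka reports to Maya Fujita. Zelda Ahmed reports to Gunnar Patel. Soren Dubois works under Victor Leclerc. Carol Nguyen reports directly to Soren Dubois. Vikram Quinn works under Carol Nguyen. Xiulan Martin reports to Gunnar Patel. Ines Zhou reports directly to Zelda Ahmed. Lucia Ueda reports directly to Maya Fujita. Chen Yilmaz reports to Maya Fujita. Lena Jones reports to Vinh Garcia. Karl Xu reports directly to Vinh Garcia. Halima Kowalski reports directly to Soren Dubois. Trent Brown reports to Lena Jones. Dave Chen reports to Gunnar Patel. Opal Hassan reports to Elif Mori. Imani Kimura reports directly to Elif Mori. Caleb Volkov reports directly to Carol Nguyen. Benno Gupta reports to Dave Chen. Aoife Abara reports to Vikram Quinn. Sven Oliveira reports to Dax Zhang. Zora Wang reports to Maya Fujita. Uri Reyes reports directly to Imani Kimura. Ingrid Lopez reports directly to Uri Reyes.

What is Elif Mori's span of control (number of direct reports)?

Elif Mori directly manages Opal Hassan, Imani Kimura. That is 2 direct reports.

2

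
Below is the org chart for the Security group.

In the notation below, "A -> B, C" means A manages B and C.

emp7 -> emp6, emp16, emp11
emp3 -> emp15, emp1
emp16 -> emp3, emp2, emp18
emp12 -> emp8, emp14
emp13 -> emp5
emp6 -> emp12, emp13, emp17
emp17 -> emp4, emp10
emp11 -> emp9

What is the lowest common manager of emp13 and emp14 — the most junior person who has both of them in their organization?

emp13's chain of managers is emp6, emp7. emp14's chain of managers is emp12, emp6, emp7. The first manager that appears in both chains is emp6.

emp6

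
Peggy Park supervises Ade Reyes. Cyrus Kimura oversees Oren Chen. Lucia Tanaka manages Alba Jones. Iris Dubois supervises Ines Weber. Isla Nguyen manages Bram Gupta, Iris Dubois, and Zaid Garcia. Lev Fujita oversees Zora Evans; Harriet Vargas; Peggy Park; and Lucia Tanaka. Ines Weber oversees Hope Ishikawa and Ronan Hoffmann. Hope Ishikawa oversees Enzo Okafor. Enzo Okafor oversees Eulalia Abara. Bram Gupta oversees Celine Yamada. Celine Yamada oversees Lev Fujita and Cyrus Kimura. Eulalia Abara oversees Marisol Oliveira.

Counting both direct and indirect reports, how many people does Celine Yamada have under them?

9

Celine Yamada directly manages Lev Fujita, Cyrus Kimura. Under Lev Fujita: Peggy Park, Ade Reyes, Lucia Tanaka, Alba Jones, Zora Evans, Harriet Vargas (6). Under Cyrus Kimura: Oren Chen (1). So Celine Yamada's organization is 2 direct reports plus everyone under them: 7 + 2 = 9.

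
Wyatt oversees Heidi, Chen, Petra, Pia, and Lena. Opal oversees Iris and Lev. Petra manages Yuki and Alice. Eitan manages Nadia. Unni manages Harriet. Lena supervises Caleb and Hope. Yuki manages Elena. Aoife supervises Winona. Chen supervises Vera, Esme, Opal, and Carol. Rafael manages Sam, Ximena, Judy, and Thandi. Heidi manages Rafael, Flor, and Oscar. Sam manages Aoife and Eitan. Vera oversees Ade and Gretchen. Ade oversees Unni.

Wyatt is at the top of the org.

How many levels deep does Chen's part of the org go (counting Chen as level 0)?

4

The longest chain under Chen runs Chen → Vera → Ade → Unni → Harriet, which is 4 levels below Chen.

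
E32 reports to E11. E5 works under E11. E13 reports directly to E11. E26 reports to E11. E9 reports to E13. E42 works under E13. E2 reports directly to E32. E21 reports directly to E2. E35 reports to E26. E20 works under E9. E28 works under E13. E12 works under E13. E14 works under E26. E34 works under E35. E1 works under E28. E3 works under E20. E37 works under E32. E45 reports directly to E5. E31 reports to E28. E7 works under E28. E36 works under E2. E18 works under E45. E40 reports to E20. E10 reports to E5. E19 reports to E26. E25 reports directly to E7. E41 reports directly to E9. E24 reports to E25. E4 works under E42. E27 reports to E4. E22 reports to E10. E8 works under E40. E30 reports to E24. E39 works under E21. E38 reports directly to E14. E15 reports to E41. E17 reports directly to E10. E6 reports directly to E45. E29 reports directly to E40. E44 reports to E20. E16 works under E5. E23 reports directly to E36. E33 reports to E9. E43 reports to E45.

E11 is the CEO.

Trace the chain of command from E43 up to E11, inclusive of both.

E43 reports to E45. E45 reports to E5. E5 reports to E11. E11 is at the top.

E43 -> E45 -> E5 -> E11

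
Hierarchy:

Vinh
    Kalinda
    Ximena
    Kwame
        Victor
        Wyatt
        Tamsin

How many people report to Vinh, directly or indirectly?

Vinh directly manages Kalinda, Ximena, Kwame. Kalinda has no reports. Ximena has no reports. Under Kwame: Tamsin, Wyatt, Victor (3). So Vinh's organization is 3 direct reports plus everyone under them: 1 + 1 + 4 = 6.

6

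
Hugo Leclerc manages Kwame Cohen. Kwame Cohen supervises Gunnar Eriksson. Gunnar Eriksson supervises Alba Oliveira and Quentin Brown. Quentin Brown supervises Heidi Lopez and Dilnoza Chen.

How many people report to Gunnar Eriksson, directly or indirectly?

4

Gunnar Eriksson directly manages Quentin Brown, Alba Oliveira. Under Quentin Brown: Dilnoza Chen, Heidi Lopez (2). Alba Oliveira has no reports. So Gunnar Eriksson's organization is 2 direct reports plus everyone under them: 3 + 1 = 4.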